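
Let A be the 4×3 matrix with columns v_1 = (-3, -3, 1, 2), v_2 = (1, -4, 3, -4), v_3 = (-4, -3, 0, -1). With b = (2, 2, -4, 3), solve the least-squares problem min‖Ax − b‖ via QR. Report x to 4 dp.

e_1 = v_1/‖v_1‖ = (-3, -3, 1, 2)/4.7958 = (-0.6255, -0.6255, 0.2085, 0.4170).
r_{12} = e_1·v_2 = 0.8341.
u_2 = v_2 − 0.8341·e_1 = (1.5217, -3.4783, 2.8261, -4.3478).
‖u_2‖ = 6.4268, so e_2 = (0.2368, -0.5412, 0.4397, -0.6765).
r_{13} = e_1·v_3 = 3.9618; r_{23} = e_2·v_3 = 1.3530.
u_3 = v_3 − 3.9618·e_1 − 1.3530·e_2 = (-1.8421, 0.2105, -1.4211, -1.7368).
‖u_3‖ = 2.9110, so e_3 = (-0.6328, 0.0723, -0.4882, -0.5967).
Qᵀb = (-2.0851, -4.3973, -0.9583).
Back-substitute: x_3 = -0.9583/2.9110 = -0.3292.
x_2 = (-4.3973 − 1.3530·(-0.3292))/6.4268 = -0.6149.
x_1 = (-2.0851 − 0.8341·(-0.6149) − 3.9618·(-0.3292))/4.7958 = -0.0559.

x = (-0.0559, -0.6149, -0.3292)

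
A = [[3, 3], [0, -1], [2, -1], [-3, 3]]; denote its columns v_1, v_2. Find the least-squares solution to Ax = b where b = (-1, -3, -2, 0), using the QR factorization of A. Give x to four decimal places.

x = (-0.3119, 0.0688)

q_1 = v_1/‖v_1‖ = (3, 0, 2, -3)/4.6904 = (0.6396, 0.0000, 0.4264, -0.6396).
r_{12} = q_1·v_2 = -0.4264.
u_2 = v_2 + 0.4264·q_1 = (3.2727, -1.0000, -0.8182, 2.7273).
‖u_2‖ = 4.4518, so q_2 = (0.7352, -0.2246, -0.1838, 0.6126).
Qᵀb = (-1.4924, 0.3063).
Back-substitute: x_2 = 0.3063/4.4518 = 0.0688.
x_1 = (-1.4924 + 0.4264·0.0688)/4.6904 = -0.3119.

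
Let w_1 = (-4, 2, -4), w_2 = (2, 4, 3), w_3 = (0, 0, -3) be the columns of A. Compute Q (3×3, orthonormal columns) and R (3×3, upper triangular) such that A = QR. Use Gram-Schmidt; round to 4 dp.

q_1 = w_1/‖w_1‖ = (-4, 2, -4)/6.0000 = (-0.6667, 0.3333, -0.6667).
r_{12} = q_1·w_2 = -2.0000.
u_2 = w_2 + 2.0000·q_1 = (0.6667, 4.6667, 1.6667).
‖u_2‖ = 5.0000, so q_2 = (0.1333, 0.9333, 0.3333).
r_{13} = q_1·w_3 = 2.0000; r_{23} = q_2·w_3 = -1.0000.
u_3 = w_3 − 2.0000·q_1 + 1.0000·q_2 = (1.4667, 0.2667, -1.3333).
‖u_3‖ = 2.0000, so q_3 = (0.7333, 0.1333, -0.6667).

Q = [[-0.6667, 0.1333, 0.7333], [0.3333, 0.9333, 0.1333], [-0.6667, 0.3333, -0.6667]], R = [[6.0000, -2.0000, 2.0000], [0.0000, 5.0000, -1.0000], [0.0000, 0.0000, 2.0000]]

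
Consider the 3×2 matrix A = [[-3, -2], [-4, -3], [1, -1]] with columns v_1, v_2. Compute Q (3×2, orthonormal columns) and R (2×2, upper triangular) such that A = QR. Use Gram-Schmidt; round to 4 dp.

v_1 = (-3, -4, 1); ‖v_1‖ = 5.0990, so q_1 = (-0.5883, -0.7845, 0.1961).
q_1·v_2 = (-0.5883)·(-2) + (-0.7845)·(-3) + 0.1961·(-1) = 3.3340.
u_2 = v_2 − 3.3340·q_1 = (-0.0385, -0.3846, -1.6538).
‖u_2‖ = 1.6984, so q_2 = (-0.0226, -0.2265, -0.9738).

Q = [[-0.5883, -0.0226], [-0.7845, -0.2265], [0.1961, -0.9738]], R = [[5.0990, 3.3340], [0.0000, 1.6984]]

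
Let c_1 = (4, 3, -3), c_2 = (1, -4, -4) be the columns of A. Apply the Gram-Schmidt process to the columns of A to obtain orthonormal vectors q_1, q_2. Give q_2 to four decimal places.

c_1 = (4, 3, -3); ‖c_1‖ = 5.8310, so q_1 = (0.6860, 0.5145, -0.5145).
q_1·c_2 = 0.6860·1 + 0.5145·(-4) + (-0.5145)·(-4) = 0.6860.
u_2 = c_2 − 0.6860·q_1 = (0.5294, -4.3529, -3.6471).
‖u_2‖ = 5.7035, so q_2 = (0.0928, -0.7632, -0.6394).

q_2 = (0.0928, -0.7632, -0.6394)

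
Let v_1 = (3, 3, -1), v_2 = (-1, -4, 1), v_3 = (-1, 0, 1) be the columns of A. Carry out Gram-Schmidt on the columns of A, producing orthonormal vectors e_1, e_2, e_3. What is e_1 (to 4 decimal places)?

v_1 = (3, 3, -1); ‖v_1‖ = 4.3589, so e_1 = (0.6882, 0.6882, -0.2294).

e_1 = (0.6882, 0.6882, -0.2294)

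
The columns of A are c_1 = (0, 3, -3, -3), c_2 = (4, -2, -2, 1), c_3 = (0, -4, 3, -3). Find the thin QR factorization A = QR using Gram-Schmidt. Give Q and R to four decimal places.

c_1 = (0, 3, -3, -3); ‖c_1‖ = 5.1962, so e_1 = (0.0000, 0.5774, -0.5774, -0.5774).
e_1·c_2 = 0.0000·4 + 0.5774·(-2) + (-0.5774)·(-2) + (-0.5774)·1 = -0.5774.
u_2 = c_2 + 0.5774·e_1 = (4.0000, -1.6667, -2.3333, 0.6667).
‖u_2‖ = 4.9666, so e_2 = (0.8054, -0.3356, -0.4698, 0.1342).
e_1·c_3 = 0.0000·0 + 0.5774·(-4) + (-0.5774)·3 + (-0.5774)·(-3) = -2.3094; e_2·c_3 = 0.8054·0 + (-0.3356)·(-4) + (-0.4698)·3 + 0.1342·(-3) = -0.4698.
u_3 = c_3 + 2.3094·e_1 + 0.4698·e_2 = (0.3784, -2.8243, 1.4459, -4.2703).
‖u_3‖ = 5.3335, so e_3 = (0.0709, -0.5295, 0.2711, -0.8007).

Q = [[0.0000, 0.8054, 0.0709], [0.5774, -0.3356, -0.5295], [-0.5774, -0.4698, 0.2711], [-0.5774, 0.1342, -0.8007]], R = [[5.1962, -0.5774, -2.3094], [0.0000, 4.9666, -0.4698], [0.0000, 0.0000, 5.3335]]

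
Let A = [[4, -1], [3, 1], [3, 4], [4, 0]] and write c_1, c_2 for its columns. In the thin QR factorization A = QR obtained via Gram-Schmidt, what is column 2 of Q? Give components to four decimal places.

q_2 = (-0.4763, 0.0861, 0.8462, -0.2229)

c_1 = (4, 3, 3, 4); ‖c_1‖ = 7.0711, so q_1 = (0.5657, 0.4243, 0.4243, 0.5657).
q_1·c_2 = 0.5657·(-1) + 0.4243·1 + 0.4243·4 + 0.5657·0 = 1.5556.
u_2 = c_2 − 1.5556·q_1 = (-1.8800, 0.3400, 3.3400, -0.8800).
‖u_2‖ = 3.9472, so q_2 = (-0.4763, 0.0861, 0.8462, -0.2229).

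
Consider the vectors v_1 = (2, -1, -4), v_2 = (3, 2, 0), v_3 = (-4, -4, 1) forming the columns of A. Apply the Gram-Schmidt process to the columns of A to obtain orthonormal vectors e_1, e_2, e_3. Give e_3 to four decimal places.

e_1 = v_1/‖v_1‖ = (2, -1, -4)/4.5826 = (0.4364, -0.2182, -0.8729).
r_{12} = e_1·v_2 = 0.8729.
u_2 = v_2 − 0.8729·e_1 = (2.6190, 2.1905, 0.7619).
‖u_2‖ = 3.4983, so e_2 = (0.7487, 0.6262, 0.2178).
r_{13} = e_1·v_3 = -1.7457; r_{23} = e_2·v_3 = -5.2815.
u_3 = v_3 + 1.7457·e_1 + 5.2815·e_2 = (0.7160, -1.0739, 0.6265).
‖u_3‖ = 1.4347, so e_3 = (0.4990, -0.7485, 0.4366).

e_3 = (0.4990, -0.7485, 0.4366)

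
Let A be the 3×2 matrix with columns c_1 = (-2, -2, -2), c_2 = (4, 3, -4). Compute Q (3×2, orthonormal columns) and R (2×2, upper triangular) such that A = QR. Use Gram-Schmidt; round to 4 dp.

Q = [[-0.5774, 0.4867], [-0.5774, 0.3244], [-0.5774, -0.8111]], R = [[3.4641, -1.7321], [0.0000, 6.1644]]

c_1 = (-2, -2, -2); ‖c_1‖ = 3.4641, so q_1 = (-0.5774, -0.5774, -0.5774).
q_1·c_2 = (-0.5774)·4 + (-0.5774)·3 + (-0.5774)·(-4) = -1.7321.
u_2 = c_2 + 1.7321·q_1 = (3.0000, 2.0000, -5.0000).
‖u_2‖ = 6.1644, so q_2 = (0.4867, 0.3244, -0.8111).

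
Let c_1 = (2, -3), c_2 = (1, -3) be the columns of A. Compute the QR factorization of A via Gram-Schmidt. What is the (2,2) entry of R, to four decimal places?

r_{22} = 0.8321

c_1 = (2, -3); ‖c_1‖ = 3.6056, so q_1 = (0.5547, -0.8321).
q_1·c_2 = 0.5547·1 + (-0.8321)·(-3) = 3.0509.
u_2 = c_2 − 3.0509·q_1 = (-0.6923, -0.4615).
r_{22} = ‖u_2‖ = 0.8321.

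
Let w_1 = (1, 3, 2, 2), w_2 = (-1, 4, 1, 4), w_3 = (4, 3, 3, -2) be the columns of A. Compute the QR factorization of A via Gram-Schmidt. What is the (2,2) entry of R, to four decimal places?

w_1 = (1, 3, 2, 2); ‖w_1‖ = 4.2426, so e_1 = (0.2357, 0.7071, 0.4714, 0.4714).
e_1·w_2 = 0.2357·(-1) + 0.7071·4 + 0.4714·1 + 0.4714·4 = 4.9497.
u_2 = w_2 − 4.9497·e_1 = (-2.1667, 0.5000, -1.3333, 1.6667).
r_{22} = ‖u_2‖ = 3.0822.

r_{22} = 3.0822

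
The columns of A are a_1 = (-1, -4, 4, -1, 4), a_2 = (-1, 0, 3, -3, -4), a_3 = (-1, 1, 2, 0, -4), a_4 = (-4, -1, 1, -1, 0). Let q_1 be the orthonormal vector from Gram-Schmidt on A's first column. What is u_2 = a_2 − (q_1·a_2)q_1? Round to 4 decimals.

q_1 = a_1/‖a_1‖ = (-1, -4, 4, -1, 4)/7.0711 = (-0.1414, -0.5657, 0.5657, -0.1414, 0.5657).
r_{12} = q_1·a_2 = 0.0000.
u_2 = a_2 + 0.0000·q_1 = (-1.0000, 0.0000, 3.0000, -3.0000, -4.0000).

u_2 = (-1.0000, 0.0000, 3.0000, -3.0000, -4.0000)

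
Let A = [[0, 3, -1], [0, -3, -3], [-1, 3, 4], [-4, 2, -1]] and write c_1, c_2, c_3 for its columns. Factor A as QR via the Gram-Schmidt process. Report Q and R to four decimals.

c_1 = (0, 0, -1, -4); ‖c_1‖ = 4.1231, so e_1 = (0.0000, 0.0000, -0.2425, -0.9701).
e_1·c_2 = 0.0000·3 + 0.0000·(-3) + (-0.2425)·3 + (-0.9701)·2 = -2.6679.
u_2 = c_2 + 2.6679·e_1 = (3.0000, -3.0000, 2.3529, -0.5882).
‖u_2‖ = 4.8870, so e_2 = (0.6139, -0.6139, 0.4815, -0.1204).
e_1·c_3 = 0.0000·(-1) + 0.0000·(-3) + (-0.2425)·4 + (-0.9701)·(-1) = 0.0000; e_2·c_3 = 0.6139·(-1) + (-0.6139)·(-3) + 0.4815·4 + (-0.1204)·(-1) = 3.2740.
u_3 = c_3 + 0.0000·e_1 − 3.2740·e_2 = (-3.0099, -0.9901, 2.4236, -0.6059).
‖u_3‖ = 4.0349, so e_3 = (-0.7459, -0.2454, 0.6007, -0.1502).

Q = [[0.0000, 0.6139, -0.7459], [0.0000, -0.6139, -0.2454], [-0.2425, 0.4815, 0.6007], [-0.9701, -0.1204, -0.1502]], R = [[4.1231, -2.6679, 0.0000], [0.0000, 4.8870, 3.2740], [0.0000, 0.0000, 4.0349]]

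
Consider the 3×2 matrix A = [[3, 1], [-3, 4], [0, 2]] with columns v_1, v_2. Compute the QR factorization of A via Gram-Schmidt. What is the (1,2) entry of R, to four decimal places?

r_{12} = -2.1213

v_1 = (3, -3, 0); ‖v_1‖ = 4.2426, so e_1 = (0.7071, -0.7071, 0.0000).
r_{12} = e_1·v_2 = -2.1213.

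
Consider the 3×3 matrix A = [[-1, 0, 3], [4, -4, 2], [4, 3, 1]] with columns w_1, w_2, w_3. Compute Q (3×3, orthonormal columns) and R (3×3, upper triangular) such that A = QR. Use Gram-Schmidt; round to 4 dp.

Q = [[-0.1741, -0.0245, 0.9844], [0.6963, -0.7099, 0.1055], [0.6963, 0.7038, 0.1406]], R = [[5.7446, -0.6963, 1.5667], [0.0000, 4.9513, -0.7895], [0.0000, 0.0000, 3.3049]]

e_1 = w_1/‖w_1‖ = (-1, 4, 4)/5.7446 = (-0.1741, 0.6963, 0.6963).
r_{12} = e_1·w_2 = -0.6963.
u_2 = w_2 + 0.6963·e_1 = (-0.1212, -3.5152, 3.4848).
‖u_2‖ = 4.9513, so e_2 = (-0.0245, -0.7099, 0.7038).
r_{13} = e_1·w_3 = 1.5667; r_{23} = e_2·w_3 = -0.7895.
u_3 = w_3 − 1.5667·e_1 + 0.7895·e_2 = (3.2534, 0.3486, 0.4648).
‖u_3‖ = 3.3049, so e_3 = (0.9844, 0.1055, 0.1406).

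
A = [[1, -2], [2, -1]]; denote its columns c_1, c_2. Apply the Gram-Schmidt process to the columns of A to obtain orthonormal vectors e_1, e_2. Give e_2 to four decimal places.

c_1 = (1, 2); ‖c_1‖ = 2.2361, so e_1 = (0.4472, 0.8944).
e_1·c_2 = 0.4472·(-2) + 0.8944·(-1) = -1.7889.
u_2 = c_2 + 1.7889·e_1 = (-1.2000, 0.6000).
‖u_2‖ = 1.3416, so e_2 = (-0.8944, 0.4472).

e_2 = (-0.8944, 0.4472)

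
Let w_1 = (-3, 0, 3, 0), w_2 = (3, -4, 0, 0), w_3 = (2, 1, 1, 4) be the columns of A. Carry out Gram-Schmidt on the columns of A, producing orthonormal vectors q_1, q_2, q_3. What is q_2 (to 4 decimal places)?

w_1 = (-3, 0, 3, 0); ‖w_1‖ = 4.2426, so q_1 = (-0.7071, 0.0000, 0.7071, 0.0000).
q_1·w_2 = (-0.7071)·3 + 0.0000·(-4) + 0.7071·0 + 0.0000·0 = -2.1213.
u_2 = w_2 + 2.1213·q_1 = (1.5000, -4.0000, 1.5000, 0.0000).
‖u_2‖ = 4.5277, so q_2 = (0.3313, -0.8835, 0.3313, 0.0000).

q_2 = (0.3313, -0.8835, 0.3313, 0.0000)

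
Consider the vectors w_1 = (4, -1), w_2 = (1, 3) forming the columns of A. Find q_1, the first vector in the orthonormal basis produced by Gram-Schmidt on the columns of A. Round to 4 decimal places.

w_1 = (4, -1); ‖w_1‖ = 4.1231, so q_1 = (0.9701, -0.2425).

q_1 = (0.9701, -0.2425)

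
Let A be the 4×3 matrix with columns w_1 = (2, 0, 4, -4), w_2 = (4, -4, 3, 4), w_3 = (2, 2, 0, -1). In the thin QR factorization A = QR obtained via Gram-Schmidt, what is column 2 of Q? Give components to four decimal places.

e_2 = (0.5023, -0.5319, 0.3398, 0.5910)

w_1 = (2, 0, 4, -4); ‖w_1‖ = 6.0000, so e_1 = (0.3333, 0.0000, 0.6667, -0.6667).
e_1·w_2 = 0.3333·4 + 0.0000·(-4) + 0.6667·3 + (-0.6667)·4 = 0.6667.
u_2 = w_2 − 0.6667·e_1 = (3.7778, -4.0000, 2.5556, 4.4444).
‖u_2‖ = 7.5203, so e_2 = (0.5023, -0.5319, 0.3398, 0.5910).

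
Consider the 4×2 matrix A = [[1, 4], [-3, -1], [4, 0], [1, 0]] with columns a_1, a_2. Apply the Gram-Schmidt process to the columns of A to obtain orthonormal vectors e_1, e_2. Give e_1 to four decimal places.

a_1 = (1, -3, 4, 1); ‖a_1‖ = 5.1962, so e_1 = (0.1925, -0.5774, 0.7698, 0.1925).

e_1 = (0.1925, -0.5774, 0.7698, 0.1925)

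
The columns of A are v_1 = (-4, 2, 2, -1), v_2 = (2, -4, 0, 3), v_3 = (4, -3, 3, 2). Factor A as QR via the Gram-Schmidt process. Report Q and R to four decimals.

Q = [[-0.8000, -0.2726, 0.5231], [0.4000, -0.6499, 0.1408], [0.4000, 0.3983, 0.8250], [-0.2000, 0.5870, -0.1610]], R = [[5.0000, -3.8000, -3.6000], [0.0000, 3.8158, 3.2287], [0.0000, 0.0000, 3.8230]]

v_1 = (-4, 2, 2, -1); ‖v_1‖ = 5.0000, so q_1 = (-0.8000, 0.4000, 0.4000, -0.2000).
q_1·v_2 = (-0.8000)·2 + 0.4000·(-4) + 0.4000·0 + (-0.2000)·3 = -3.8000.
u_2 = v_2 + 3.8000·q_1 = (-1.0400, -2.4800, 1.5200, 2.2400).
‖u_2‖ = 3.8158, so q_2 = (-0.2726, -0.6499, 0.3983, 0.5870).
q_1·v_3 = (-0.8000)·4 + 0.4000·(-3) + 0.4000·3 + (-0.2000)·2 = -3.6000; q_2·v_3 = (-0.2726)·4 + (-0.6499)·(-3) + 0.3983·3 + 0.5870·2 = 3.2287.
u_3 = v_3 + 3.6000·q_1 − 3.2287·q_2 = (2.0000, 0.5385, 3.1538, -0.6154).
‖u_3‖ = 3.8230, so q_3 = (0.5231, 0.1408, 0.8250, -0.1610).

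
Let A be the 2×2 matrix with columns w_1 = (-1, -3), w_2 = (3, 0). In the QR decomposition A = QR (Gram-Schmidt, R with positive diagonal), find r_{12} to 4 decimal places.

r_{12} = -0.9487

q_1 = w_1/‖w_1‖ = (-1, -3)/3.1623 = (-0.3162, -0.9487).
r_{12} = q_1·w_2 = -0.9487.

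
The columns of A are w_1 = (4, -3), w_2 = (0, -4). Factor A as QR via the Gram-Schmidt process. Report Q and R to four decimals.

Q = [[0.8000, -0.6000], [-0.6000, -0.8000]], R = [[5.0000, 2.4000], [0.0000, 3.2000]]

q_1 = w_1/‖w_1‖ = (4, -3)/5.0000 = (0.8000, -0.6000).
r_{12} = q_1·w_2 = 2.4000.
u_2 = w_2 − 2.4000·q_1 = (-1.9200, -2.5600).
‖u_2‖ = 3.2000, so q_2 = (-0.6000, -0.8000).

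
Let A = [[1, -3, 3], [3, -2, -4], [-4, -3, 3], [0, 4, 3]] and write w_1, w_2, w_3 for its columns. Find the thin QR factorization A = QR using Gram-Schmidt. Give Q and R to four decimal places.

Q = [[0.1961, -0.5077, 0.8262], [0.5883, -0.3823, -0.2576], [-0.7845, -0.4137, 0.0133], [0.0000, 0.6519, 0.5009]], R = [[5.0990, 0.5883, -4.1184], [0.0000, 6.1363, 0.7208], [0.0000, 0.0000, 5.0516]]

w_1 = (1, 3, -4, 0); ‖w_1‖ = 5.0990, so e_1 = (0.1961, 0.5883, -0.7845, 0.0000).
e_1·w_2 = 0.1961·(-3) + 0.5883·(-2) + (-0.7845)·(-3) + 0.0000·4 = 0.5883.
u_2 = w_2 − 0.5883·e_1 = (-3.1154, -2.3462, -2.5385, 4.0000).
‖u_2‖ = 6.1363, so e_2 = (-0.5077, -0.3823, -0.4137, 0.6519).
e_1·w_3 = 0.1961·3 + 0.5883·(-4) + (-0.7845)·3 + 0.0000·3 = -4.1184; e_2·w_3 = (-0.5077)·3 + (-0.3823)·(-4) + (-0.4137)·3 + 0.6519·3 = 0.7208.
u_3 = w_3 + 4.1184·e_1 − 0.7208·e_2 = (4.1736, -1.3013, 0.0674, 2.5301).
‖u_3‖ = 5.0516, so e_3 = (0.8262, -0.2576, 0.0133, 0.5009).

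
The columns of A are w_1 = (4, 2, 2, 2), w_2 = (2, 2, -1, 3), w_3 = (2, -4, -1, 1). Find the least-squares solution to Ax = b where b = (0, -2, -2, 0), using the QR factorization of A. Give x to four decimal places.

x = (-0.4516, 0.2903, 0.4545)

e_1 = w_1/‖w_1‖ = (4, 2, 2, 2)/5.2915 = (0.7559, 0.3780, 0.3780, 0.3780).
r_{12} = e_1·w_2 = 3.0237.
u_2 = w_2 − 3.0237·e_1 = (-0.2857, 0.8571, -2.1429, 1.8571).
‖u_2‖ = 2.9761, so e_2 = (-0.0960, 0.2880, -0.7200, 0.6240).
r_{13} = e_1·w_3 = 0.0000; r_{23} = e_2·w_3 = 0.0000.
u_3 = w_3 + 0.0000·e_1 + 0.0000·e_2 = (2.0000, -4.0000, -1.0000, 1.0000).
‖u_3‖ = 4.6904, so e_3 = (0.4264, -0.8528, -0.2132, 0.2132).
Qᵀb = (-1.5119, 0.8640, 2.1320).
Back-substitute: x_3 = 2.1320/4.6904 = 0.4545.
x_2 = (0.8640 + 0.0000·0.4545)/2.9761 = 0.2903.
x_1 = (-1.5119 − 3.0237·0.2903 + 0.0000·0.4545)/5.2915 = -0.4516.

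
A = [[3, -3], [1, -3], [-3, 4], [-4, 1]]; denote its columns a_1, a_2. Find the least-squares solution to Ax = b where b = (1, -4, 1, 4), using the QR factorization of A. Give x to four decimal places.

q_1 = a_1/‖a_1‖ = (3, 1, -3, -4)/5.9161 = (0.5071, 0.1690, -0.5071, -0.6761).
r_{12} = q_1·a_2 = -4.7329.
u_2 = a_2 + 4.7329·q_1 = (-0.6000, -2.2000, 1.6000, -2.2000).
‖u_2‖ = 3.5496, so q_2 = (-0.1690, -0.6198, 0.4507, -0.6198).
Qᵀb = (-3.3806, 0.2817).
Back-substitute: x_2 = 0.2817/3.5496 = 0.0794.
x_1 = (-3.3806 + 4.7329·0.0794)/5.9161 = -0.5079.

x = (-0.5079, 0.0794)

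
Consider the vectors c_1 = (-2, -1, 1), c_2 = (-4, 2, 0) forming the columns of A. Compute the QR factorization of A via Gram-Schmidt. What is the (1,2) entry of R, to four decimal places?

c_1 = (-2, -1, 1); ‖c_1‖ = 2.4495, so q_1 = (-0.8165, -0.4082, 0.4082).
r_{12} = q_1·c_2 = 2.4495.

r_{12} = 2.4495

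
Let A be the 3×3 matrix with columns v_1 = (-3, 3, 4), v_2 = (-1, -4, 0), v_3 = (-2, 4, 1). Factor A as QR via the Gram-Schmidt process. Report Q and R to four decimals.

v_1 = (-3, 3, 4); ‖v_1‖ = 5.8310, so q_1 = (-0.5145, 0.5145, 0.6860).
q_1·v_2 = (-0.5145)·(-1) + 0.5145·(-4) + 0.6860·0 = -1.5435.
u_2 = v_2 + 1.5435·q_1 = (-1.7941, -3.2059, 1.0588).
‖u_2‖ = 3.8233, so q_2 = (-0.4693, -0.8385, 0.2769).
q_1·v_3 = (-0.5145)·(-2) + 0.5145·4 + 0.6860·1 = 3.7730; q_2·v_3 = (-0.4693)·(-2) + (-0.8385)·4 + 0.2769·1 = -2.1386.
u_3 = v_3 − 3.7730·q_1 + 2.1386·q_2 = (-1.0624, 0.2656, -0.9960).
‖u_3‖ = 1.4803, so q_3 = (-0.7177, 0.1794, -0.6728).

Q = [[-0.5145, -0.4693, -0.7177], [0.5145, -0.8385, 0.1794], [0.6860, 0.2769, -0.6728]], R = [[5.8310, -1.5435, 3.7730], [0.0000, 3.8233, -2.1386], [0.0000, 0.0000, 1.4803]]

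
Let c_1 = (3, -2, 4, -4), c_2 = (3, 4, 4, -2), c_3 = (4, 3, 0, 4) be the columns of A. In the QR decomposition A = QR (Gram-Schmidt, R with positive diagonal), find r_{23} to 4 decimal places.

r_{23} = 3.8646

c_1 = (3, -2, 4, -4); ‖c_1‖ = 6.7082, so e_1 = (0.4472, -0.2981, 0.5963, -0.5963).
e_1·c_2 = 0.4472·3 + (-0.2981)·4 + 0.5963·4 + (-0.5963)·(-2) = 3.7268.
u_2 = c_2 − 3.7268·e_1 = (1.3333, 5.1111, 1.7778, 0.2222).
‖u_2‖ = 5.5777, so e_2 = (0.2390, 0.9163, 0.3187, 0.0398).
r_{23} = e_2·c_3 = 3.8646.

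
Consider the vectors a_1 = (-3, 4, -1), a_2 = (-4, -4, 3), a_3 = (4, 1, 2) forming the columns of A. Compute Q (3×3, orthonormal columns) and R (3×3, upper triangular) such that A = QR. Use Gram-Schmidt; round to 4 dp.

a_1 = (-3, 4, -1); ‖a_1‖ = 5.0990, so e_1 = (-0.5883, 0.7845, -0.1961).
e_1·a_2 = (-0.5883)·(-4) + 0.7845·(-4) + (-0.1961)·3 = -1.3728.
u_2 = a_2 + 1.3728·e_1 = (-4.8077, -2.9231, 2.7308).
‖u_2‖ = 6.2542, so e_2 = (-0.7687, -0.4674, 0.4366).
e_1·a_3 = (-0.5883)·4 + 0.7845·1 + (-0.1961)·2 = -1.9612; e_2·a_3 = (-0.7687)·4 + (-0.4674)·1 + 0.4366·2 = -2.6690.
u_3 = a_3 + 1.9612·e_1 + 2.6690·e_2 = (0.7945, 1.2911, 2.7807).
‖u_3‖ = 3.1671, so e_3 = (0.2509, 0.4076, 0.8780).

Q = [[-0.5883, -0.7687, 0.2509], [0.7845, -0.4674, 0.4076], [-0.1961, 0.4366, 0.8780]], R = [[5.0990, -1.3728, -1.9612], [0.0000, 6.2542, -2.6690], [0.0000, 0.0000, 3.1671]]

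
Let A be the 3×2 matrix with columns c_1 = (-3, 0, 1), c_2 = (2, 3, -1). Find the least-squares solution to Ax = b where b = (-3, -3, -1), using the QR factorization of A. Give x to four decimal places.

x = (0.1538, -0.9231)

c_1 = (-3, 0, 1); ‖c_1‖ = 3.1623, so q_1 = (-0.9487, 0.0000, 0.3162).
q_1·c_2 = (-0.9487)·2 + 0.0000·3 + 0.3162·(-1) = -2.2136.
u_2 = c_2 + 2.2136·q_1 = (-0.1000, 3.0000, -0.3000).
‖u_2‖ = 3.0166, so q_2 = (-0.0331, 0.9945, -0.0994).
Qᵀb = (2.5298, -2.7846).
Back-substitute: x_2 = -2.7846/3.0166 = -0.9231.
x_1 = (2.5298 + 2.2136·(-0.9231))/3.1623 = 0.1538.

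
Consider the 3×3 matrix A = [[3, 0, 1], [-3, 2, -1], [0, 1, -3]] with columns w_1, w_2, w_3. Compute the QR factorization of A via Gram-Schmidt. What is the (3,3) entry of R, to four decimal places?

r_{33} = 2.4495

w_1 = (3, -3, 0); ‖w_1‖ = 4.2426, so q_1 = (0.7071, -0.7071, 0.0000).
q_1·w_2 = 0.7071·0 + (-0.7071)·2 + 0.0000·1 = -1.4142.
u_2 = w_2 + 1.4142·q_1 = (1.0000, 1.0000, 1.0000).
‖u_2‖ = 1.7321, so q_2 = (0.5774, 0.5774, 0.5774).
q_1·w_3 = 0.7071·1 + (-0.7071)·(-1) + 0.0000·(-3) = 1.4142; q_2·w_3 = 0.5774·1 + 0.5774·(-1) + 0.5774·(-3) = -1.7321.
u_3 = w_3 − 1.4142·q_1 + 1.7321·q_2 = (1.0000, 1.0000, -2.0000).
r_{33} = ‖u_3‖ = 2.4495.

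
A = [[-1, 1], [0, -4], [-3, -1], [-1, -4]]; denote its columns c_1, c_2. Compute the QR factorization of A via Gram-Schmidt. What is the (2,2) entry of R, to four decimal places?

q_1 = c_1/‖c_1‖ = (-1, 0, -3, -1)/3.3166 = (-0.3015, 0.0000, -0.9045, -0.3015).
r_{12} = q_1·c_2 = 1.8091.
u_2 = c_2 − 1.8091·q_1 = (1.5455, -4.0000, 0.6364, -3.4545).
r_{22} = ‖u_2‖ = 5.5432.

r_{22} = 5.5432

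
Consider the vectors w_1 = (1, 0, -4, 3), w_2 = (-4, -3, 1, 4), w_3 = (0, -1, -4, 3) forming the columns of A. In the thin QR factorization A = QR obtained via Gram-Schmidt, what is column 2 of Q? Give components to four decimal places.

e_1 = w_1/‖w_1‖ = (1, 0, -4, 3)/5.0990 = (0.1961, 0.0000, -0.7845, 0.5883).
r_{12} = e_1·w_2 = 0.7845.
u_2 = w_2 − 0.7845·e_1 = (-4.1538, -3.0000, 1.6154, 3.5385).
‖u_2‖ = 6.4331, so e_2 = (-0.6457, -0.4663, 0.2511, 0.5500).

e_2 = (-0.6457, -0.4663, 0.2511, 0.5500)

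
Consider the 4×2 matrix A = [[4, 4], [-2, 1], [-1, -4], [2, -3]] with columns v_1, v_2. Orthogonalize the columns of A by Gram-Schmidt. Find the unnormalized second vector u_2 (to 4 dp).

u_2 = (2.0800, 1.9600, -3.5200, -3.9600)

v_1 = (4, -2, -1, 2); ‖v_1‖ = 5.0000, so q_1 = (0.8000, -0.4000, -0.2000, 0.4000).
q_1·v_2 = 0.8000·4 + (-0.4000)·1 + (-0.2000)·(-4) + 0.4000·(-3) = 2.4000.
u_2 = v_2 − 2.4000·q_1 = (2.0800, 1.9600, -3.5200, -3.9600).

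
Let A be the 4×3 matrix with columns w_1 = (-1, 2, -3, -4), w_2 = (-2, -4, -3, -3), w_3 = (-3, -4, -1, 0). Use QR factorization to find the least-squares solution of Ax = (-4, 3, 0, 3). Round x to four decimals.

w_1 = (-1, 2, -3, -4); ‖w_1‖ = 5.4772, so q_1 = (-0.1826, 0.3651, -0.5477, -0.7303).
q_1·w_2 = (-0.1826)·(-2) + 0.3651·(-4) + (-0.5477)·(-3) + (-0.7303)·(-3) = 2.7386.
u_2 = w_2 − 2.7386·q_1 = (-1.5000, -5.0000, -1.5000, -1.0000).
‖u_2‖ = 5.5227, so q_2 = (-0.2716, -0.9054, -0.2716, -0.1811).
q_1·w_3 = (-0.1826)·(-3) + 0.3651·(-4) + (-0.5477)·(-1) + (-0.7303)·0 = -0.3651; q_2·w_3 = (-0.2716)·(-3) + (-0.9054)·(-4) + (-0.2716)·(-1) + (-0.1811)·0 = 4.7079.
u_3 = w_3 + 0.3651·q_1 − 4.7079·q_2 = (-1.7880, 0.3956, 0.0787, 0.5858).
‖u_3‖ = 1.9242, so q_3 = (-0.9292, 0.2056, 0.0409, 0.3044).
Qᵀb = (-0.3651, -2.1729, 5.2468).
Back-substitute: x_3 = 5.2468/1.9242 = 2.7267.
x_2 = (-2.1729 − 4.7079·2.7267)/5.5227 = -2.7178.
x_1 = (-0.3651 − 2.7386·(-2.7178) + 0.3651·2.7267)/5.4772 = 1.4740.

x = (1.4740, -2.7178, 2.7267)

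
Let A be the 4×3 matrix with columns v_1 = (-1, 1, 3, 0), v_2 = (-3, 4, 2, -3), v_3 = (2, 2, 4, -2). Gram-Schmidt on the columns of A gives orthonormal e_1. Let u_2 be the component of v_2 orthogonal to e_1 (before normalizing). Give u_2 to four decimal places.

v_1 = (-1, 1, 3, 0); ‖v_1‖ = 3.3166, so e_1 = (-0.3015, 0.3015, 0.9045, 0.0000).
e_1·v_2 = (-0.3015)·(-3) + 0.3015·4 + 0.9045·2 + 0.0000·(-3) = 3.9196.
u_2 = v_2 − 3.9196·e_1 = (-1.8182, 2.8182, -1.5455, -3.0000).

u_2 = (-1.8182, 2.8182, -1.5455, -3.0000)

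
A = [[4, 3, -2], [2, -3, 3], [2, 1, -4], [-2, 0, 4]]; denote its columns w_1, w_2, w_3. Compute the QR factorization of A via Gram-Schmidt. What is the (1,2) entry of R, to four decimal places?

r_{12} = 1.5119

q_1 = w_1/‖w_1‖ = (4, 2, 2, -2)/5.2915 = (0.7559, 0.3780, 0.3780, -0.3780).
r_{12} = q_1·w_2 = 1.5119.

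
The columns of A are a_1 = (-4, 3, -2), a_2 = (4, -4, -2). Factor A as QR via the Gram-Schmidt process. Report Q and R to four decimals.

Q = [[-0.7428, 0.1717], [0.5571, -0.3777], [-0.3714, -0.9099]], R = [[5.3852, -4.4567], [0.0000, 4.0172]]

e_1 = a_1/‖a_1‖ = (-4, 3, -2)/5.3852 = (-0.7428, 0.5571, -0.3714).
r_{12} = e_1·a_2 = -4.4567.
u_2 = a_2 + 4.4567·e_1 = (0.6897, -1.5172, -3.6552).
‖u_2‖ = 4.0172, so e_2 = (0.1717, -0.3777, -0.9099).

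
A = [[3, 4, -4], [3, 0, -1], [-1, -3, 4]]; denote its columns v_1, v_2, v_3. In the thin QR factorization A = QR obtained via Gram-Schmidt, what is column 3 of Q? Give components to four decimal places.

q_3 = (0.5692, -0.3162, 0.7589)

v_1 = (3, 3, -1); ‖v_1‖ = 4.3589, so q_1 = (0.6882, 0.6882, -0.2294).
q_1·v_2 = 0.6882·4 + 0.6882·0 + (-0.2294)·(-3) = 3.4412.
u_2 = v_2 − 3.4412·q_1 = (1.6316, -2.3684, -2.2105).
‖u_2‖ = 3.6274, so q_2 = (0.4498, -0.6529, -0.6094).
q_1·v_3 = 0.6882·(-4) + 0.6882·(-1) + (-0.2294)·4 = -4.3589; q_2·v_3 = 0.4498·(-4) + (-0.6529)·(-1) + (-0.6094)·4 = -3.5839.
u_3 = v_3 + 4.3589·q_1 + 3.5839·q_2 = (0.6120, -0.3400, 0.8160).
‖u_3‖ = 1.0752, so q_3 = (0.5692, -0.3162, 0.7589).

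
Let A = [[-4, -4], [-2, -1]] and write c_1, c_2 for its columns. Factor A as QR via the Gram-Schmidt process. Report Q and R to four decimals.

Q = [[-0.8944, -0.4472], [-0.4472, 0.8944]], R = [[4.4721, 4.0249], [0.0000, 0.8944]]

e_1 = c_1/‖c_1‖ = (-4, -2)/4.4721 = (-0.8944, -0.4472).
r_{12} = e_1·c_2 = 4.0249.
u_2 = c_2 − 4.0249·e_1 = (-0.4000, 0.8000).
‖u_2‖ = 0.8944, so e_2 = (-0.4472, 0.8944).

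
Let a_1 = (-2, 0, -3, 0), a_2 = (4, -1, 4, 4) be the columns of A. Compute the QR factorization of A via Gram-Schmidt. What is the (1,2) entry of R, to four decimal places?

a_1 = (-2, 0, -3, 0); ‖a_1‖ = 3.6056, so q_1 = (-0.5547, 0.0000, -0.8321, 0.0000).
r_{12} = q_1·a_2 = -5.5470.

r_{12} = -5.5470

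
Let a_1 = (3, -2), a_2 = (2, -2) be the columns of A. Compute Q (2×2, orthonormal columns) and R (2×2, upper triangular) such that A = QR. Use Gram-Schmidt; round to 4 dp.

a_1 = (3, -2); ‖a_1‖ = 3.6056, so e_1 = (0.8321, -0.5547).
e_1·a_2 = 0.8321·2 + (-0.5547)·(-2) = 2.7735.
u_2 = a_2 − 2.7735·e_1 = (-0.3077, -0.4615).
‖u_2‖ = 0.5547, so e_2 = (-0.5547, -0.8321).

Q = [[0.8321, -0.5547], [-0.5547, -0.8321]], R = [[3.6056, 2.7735], [0.0000, 0.5547]]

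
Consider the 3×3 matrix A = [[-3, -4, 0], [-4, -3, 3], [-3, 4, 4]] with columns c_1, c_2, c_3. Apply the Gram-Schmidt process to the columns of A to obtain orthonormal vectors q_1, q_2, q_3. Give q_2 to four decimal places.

q_2 = (-0.4851, -0.2619, 0.8343)

q_1 = c_1/‖c_1‖ = (-3, -4, -3)/5.8310 = (-0.5145, -0.6860, -0.5145).
r_{12} = q_1·c_2 = 2.0580.
u_2 = c_2 − 2.0580·q_1 = (-2.9412, -1.5882, 5.0588).
‖u_2‖ = 6.0634, so q_2 = (-0.4851, -0.2619, 0.8343).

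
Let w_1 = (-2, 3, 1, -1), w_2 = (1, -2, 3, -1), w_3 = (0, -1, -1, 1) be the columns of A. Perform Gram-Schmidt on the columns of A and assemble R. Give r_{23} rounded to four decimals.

r_{23} = -0.8930

q_1 = w_1/‖w_1‖ = (-2, 3, 1, -1)/3.8730 = (-0.5164, 0.7746, 0.2582, -0.2582).
r_{12} = q_1·w_2 = -1.0328.
u_2 = w_2 + 1.0328·q_1 = (0.4667, -1.2000, 3.2667, -1.2667).
‖u_2‖ = 3.7327, so q_2 = (0.1250, -0.3215, 0.8751, -0.3393).
r_{23} = q_2·w_3 = -0.8930.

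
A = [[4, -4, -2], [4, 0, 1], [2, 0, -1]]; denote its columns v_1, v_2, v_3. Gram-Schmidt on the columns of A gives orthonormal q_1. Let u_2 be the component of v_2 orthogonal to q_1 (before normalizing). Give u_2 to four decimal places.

q_1 = v_1/‖v_1‖ = (4, 4, 2)/6.0000 = (0.6667, 0.6667, 0.3333).
r_{12} = q_1·v_2 = -2.6667.
u_2 = v_2 + 2.6667·q_1 = (-2.2222, 1.7778, 0.8889).

u_2 = (-2.2222, 1.7778, 0.8889)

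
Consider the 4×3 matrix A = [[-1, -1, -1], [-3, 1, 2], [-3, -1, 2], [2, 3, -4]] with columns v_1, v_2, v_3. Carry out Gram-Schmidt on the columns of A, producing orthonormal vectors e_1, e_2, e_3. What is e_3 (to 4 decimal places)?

e_3 = (-0.8574, 0.2083, -0.2049, -0.4236)

e_1 = v_1/‖v_1‖ = (-1, -3, -3, 2)/4.7958 = (-0.2085, -0.6255, -0.6255, 0.4170).
r_{12} = e_1·v_2 = 1.4596.
u_2 = v_2 − 1.4596·e_1 = (-0.6957, 1.9130, -0.0870, 2.3913).
‖u_2‖ = 3.1416, so e_2 = (-0.2214, 0.6089, -0.0277, 0.7612).
r_{13} = e_1·v_3 = -3.9618; r_{23} = e_2·v_3 = -1.6608.
u_3 = v_3 + 3.9618·e_1 + 1.6608·e_2 = (-2.1938, 0.5330, -0.5242, -1.0837).
‖u_3‖ = 2.5586, so e_3 = (-0.8574, 0.2083, -0.2049, -0.4236).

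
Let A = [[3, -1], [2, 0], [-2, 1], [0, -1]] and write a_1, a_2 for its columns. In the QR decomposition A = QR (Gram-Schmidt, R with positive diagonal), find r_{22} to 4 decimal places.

a_1 = (3, 2, -2, 0); ‖a_1‖ = 4.1231, so q_1 = (0.7276, 0.4851, -0.4851, 0.0000).
q_1·a_2 = 0.7276·(-1) + 0.4851·0 + (-0.4851)·1 + 0.0000·(-1) = -1.2127.
u_2 = a_2 + 1.2127·q_1 = (-0.1176, 0.5882, 0.4118, -1.0000).
r_{22} = ‖u_2‖ = 1.2367.

r_{22} = 1.2367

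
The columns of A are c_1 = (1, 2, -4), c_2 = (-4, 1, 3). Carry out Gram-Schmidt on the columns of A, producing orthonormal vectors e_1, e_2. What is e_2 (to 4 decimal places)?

e_2 = (-0.8165, 0.5715, 0.0816)

c_1 = (1, 2, -4); ‖c_1‖ = 4.5826, so e_1 = (0.2182, 0.4364, -0.8729).
e_1·c_2 = 0.2182·(-4) + 0.4364·1 + (-0.8729)·3 = -3.0551.
u_2 = c_2 + 3.0551·e_1 = (-3.3333, 2.3333, 0.3333).
‖u_2‖ = 4.0825, so e_2 = (-0.8165, 0.5715, 0.0816).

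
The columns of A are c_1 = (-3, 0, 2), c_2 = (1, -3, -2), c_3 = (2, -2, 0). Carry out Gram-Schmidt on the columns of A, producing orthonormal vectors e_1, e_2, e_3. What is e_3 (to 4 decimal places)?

e_3 = (0.5203, -0.3468, 0.7804)

e_1 = c_1/‖c_1‖ = (-3, 0, 2)/3.6056 = (-0.8321, 0.0000, 0.5547).
r_{12} = e_1·c_2 = -1.9415.
u_2 = c_2 + 1.9415·e_1 = (-0.6154, -3.0000, -0.9231).
‖u_2‖ = 3.1986, so e_2 = (-0.1924, -0.9379, -0.2886).
r_{13} = e_1·c_3 = -1.6641; r_{23} = e_2·c_3 = 1.4911.
u_3 = c_3 + 1.6641·e_1 − 1.4911·e_2 = (0.9023, -0.6015, 1.3534).
‖u_3‖ = 1.7342, so e_3 = (0.5203, -0.3468, 0.7804).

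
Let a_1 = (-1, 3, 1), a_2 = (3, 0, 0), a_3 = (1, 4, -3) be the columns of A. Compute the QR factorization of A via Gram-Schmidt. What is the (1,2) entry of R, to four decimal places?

r_{12} = -0.9045

a_1 = (-1, 3, 1); ‖a_1‖ = 3.3166, so e_1 = (-0.3015, 0.9045, 0.3015).
r_{12} = e_1·a_2 = -0.9045.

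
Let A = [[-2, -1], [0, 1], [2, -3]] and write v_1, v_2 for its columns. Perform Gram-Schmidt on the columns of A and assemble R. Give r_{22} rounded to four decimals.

v_1 = (-2, 0, 2); ‖v_1‖ = 2.8284, so e_1 = (-0.7071, 0.0000, 0.7071).
e_1·v_2 = (-0.7071)·(-1) + 0.0000·1 + 0.7071·(-3) = -1.4142.
u_2 = v_2 + 1.4142·e_1 = (-2.0000, 1.0000, -2.0000).
r_{22} = ‖u_2‖ = 3.0000.

r_{22} = 3.0000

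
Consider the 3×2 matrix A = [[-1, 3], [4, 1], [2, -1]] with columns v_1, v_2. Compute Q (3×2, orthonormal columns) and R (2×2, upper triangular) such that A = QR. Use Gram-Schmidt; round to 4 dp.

Q = [[-0.2182, 0.8921], [0.8729, 0.3597], [0.4364, -0.2734]], R = [[4.5826, -0.2182], [0.0000, 3.3094]]

v_1 = (-1, 4, 2); ‖v_1‖ = 4.5826, so e_1 = (-0.2182, 0.8729, 0.4364).
e_1·v_2 = (-0.2182)·3 + 0.8729·1 + 0.4364·(-1) = -0.2182.
u_2 = v_2 + 0.2182·e_1 = (2.9524, 1.1905, -0.9048).
‖u_2‖ = 3.3094, so e_2 = (0.8921, 0.3597, -0.2734).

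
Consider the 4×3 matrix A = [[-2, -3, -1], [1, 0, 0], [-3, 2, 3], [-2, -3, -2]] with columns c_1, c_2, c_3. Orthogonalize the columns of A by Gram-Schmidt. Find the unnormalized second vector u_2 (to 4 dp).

u_2 = (-2.3333, -0.3333, 3.0000, -2.3333)

c_1 = (-2, 1, -3, -2); ‖c_1‖ = 4.2426, so e_1 = (-0.4714, 0.2357, -0.7071, -0.4714).
e_1·c_2 = (-0.4714)·(-3) + 0.2357·0 + (-0.7071)·2 + (-0.4714)·(-3) = 1.4142.
u_2 = c_2 − 1.4142·e_1 = (-2.3333, -0.3333, 3.0000, -2.3333).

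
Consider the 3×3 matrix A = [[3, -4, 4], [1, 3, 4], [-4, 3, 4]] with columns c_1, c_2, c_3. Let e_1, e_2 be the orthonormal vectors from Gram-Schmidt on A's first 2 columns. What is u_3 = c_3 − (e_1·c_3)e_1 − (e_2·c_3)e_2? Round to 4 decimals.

u_3 = (4.7404, 2.2122, 4.1084)

e_1 = c_1/‖c_1‖ = (3, 1, -4)/5.0990 = (0.5883, 0.1961, -0.7845).
r_{12} = e_1·c_2 = -4.1184.
u_2 = c_2 + 4.1184·e_1 = (-1.5769, 3.8077, -0.2308).
‖u_2‖ = 4.1278, so e_2 = (-0.3820, 0.9225, -0.0559).
r_{13} = e_1·c_3 = 0.0000; r_{23} = e_2·c_3 = 1.9381.
u_3 = c_3 + 0.0000·e_1 − 1.9381·e_2 = (4.7404, 2.2122, 4.1084).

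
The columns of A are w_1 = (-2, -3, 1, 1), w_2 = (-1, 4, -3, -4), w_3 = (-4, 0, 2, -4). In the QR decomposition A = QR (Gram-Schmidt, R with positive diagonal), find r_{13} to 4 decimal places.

q_1 = w_1/‖w_1‖ = (-2, -3, 1, 1)/3.8730 = (-0.5164, -0.7746, 0.2582, 0.2582).
r_{13} = q_1·w_3 = 1.5492.

r_{13} = 1.5492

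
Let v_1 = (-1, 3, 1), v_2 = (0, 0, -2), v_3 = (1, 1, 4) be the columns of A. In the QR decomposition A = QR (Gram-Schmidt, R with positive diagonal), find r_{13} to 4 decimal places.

v_1 = (-1, 3, 1); ‖v_1‖ = 3.3166, so q_1 = (-0.3015, 0.9045, 0.3015).
r_{13} = q_1·v_3 = 1.8091.

r_{13} = 1.8091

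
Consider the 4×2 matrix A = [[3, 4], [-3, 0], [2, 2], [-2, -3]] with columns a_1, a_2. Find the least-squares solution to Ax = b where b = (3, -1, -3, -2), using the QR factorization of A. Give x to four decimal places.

a_1 = (3, -3, 2, -2); ‖a_1‖ = 5.0990, so e_1 = (0.5883, -0.5883, 0.3922, -0.3922).
e_1·a_2 = 0.5883·4 + (-0.5883)·0 + 0.3922·2 + (-0.3922)·(-3) = 4.3146.
u_2 = a_2 − 4.3146·e_1 = (1.4615, 2.5385, 0.3077, -1.3077).
‖u_2‖ = 3.2225, so e_2 = (0.4535, 0.7877, 0.0955, -0.4058).
Qᵀb = (1.9612, 1.0980).
Back-substitute: x_2 = 1.0980/3.2225 = 0.3407.
x_1 = (1.9612 − 4.3146·0.3407)/5.0990 = 0.0963.

x = (0.0963, 0.3407)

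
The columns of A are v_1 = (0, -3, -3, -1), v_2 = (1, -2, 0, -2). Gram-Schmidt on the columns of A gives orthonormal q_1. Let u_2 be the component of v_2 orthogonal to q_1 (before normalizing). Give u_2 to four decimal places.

u_2 = (1.0000, -0.7368, 1.2632, -1.5789)

q_1 = v_1/‖v_1‖ = (0, -3, -3, -1)/4.3589 = (0.0000, -0.6882, -0.6882, -0.2294).
r_{12} = q_1·v_2 = 1.8353.
u_2 = v_2 − 1.8353·q_1 = (1.0000, -0.7368, 1.2632, -1.5789).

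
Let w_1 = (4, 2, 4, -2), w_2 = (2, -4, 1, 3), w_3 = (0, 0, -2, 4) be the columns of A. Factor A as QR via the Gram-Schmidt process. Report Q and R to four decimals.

Q = [[0.6325, 0.4023, 0.2813], [0.3162, -0.7132, 0.6094], [0.6325, 0.2195, -0.2344], [-0.3162, 0.5303, 0.7032]], R = [[6.3246, -0.3162, -2.5298], [0.0000, 5.4681, 1.6825], [0.0000, 0.0000, 3.2817]]

w_1 = (4, 2, 4, -2); ‖w_1‖ = 6.3246, so e_1 = (0.6325, 0.3162, 0.6325, -0.3162).
e_1·w_2 = 0.6325·2 + 0.3162·(-4) + 0.6325·1 + (-0.3162)·3 = -0.3162.
u_2 = w_2 + 0.3162·e_1 = (2.2000, -3.9000, 1.2000, 2.9000).
‖u_2‖ = 5.4681, so e_2 = (0.4023, -0.7132, 0.2195, 0.5303).
e_1·w_3 = 0.6325·0 + 0.3162·0 + 0.6325·(-2) + (-0.3162)·4 = -2.5298; e_2·w_3 = 0.4023·0 + (-0.7132)·0 + 0.2195·(-2) + 0.5303·4 = 1.6825.
u_3 = w_3 + 2.5298·e_1 − 1.6825·e_2 = (0.9231, 2.0000, -0.7692, 2.3077).
‖u_3‖ = 3.2817, so e_3 = (0.2813, 0.6094, -0.2344, 0.7032).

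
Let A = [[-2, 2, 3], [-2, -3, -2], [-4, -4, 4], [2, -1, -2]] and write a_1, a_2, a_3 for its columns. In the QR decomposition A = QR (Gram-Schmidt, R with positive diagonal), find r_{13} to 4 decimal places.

q_1 = a_1/‖a_1‖ = (-2, -2, -4, 2)/5.2915 = (-0.3780, -0.3780, -0.7559, 0.3780).
r_{13} = q_1·a_3 = -4.1576.

r_{13} = -4.1576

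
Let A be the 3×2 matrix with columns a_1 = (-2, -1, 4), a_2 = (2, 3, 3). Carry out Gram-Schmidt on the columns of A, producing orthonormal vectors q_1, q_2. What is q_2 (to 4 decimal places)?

q_2 = (0.5428, 0.7098, 0.4489)

a_1 = (-2, -1, 4); ‖a_1‖ = 4.5826, so q_1 = (-0.4364, -0.2182, 0.8729).
q_1·a_2 = (-0.4364)·2 + (-0.2182)·3 + 0.8729·3 = 1.0911.
u_2 = a_2 − 1.0911·q_1 = (2.4762, 3.2381, 2.0476).
‖u_2‖ = 4.5617, so q_2 = (0.5428, 0.7098, 0.4489).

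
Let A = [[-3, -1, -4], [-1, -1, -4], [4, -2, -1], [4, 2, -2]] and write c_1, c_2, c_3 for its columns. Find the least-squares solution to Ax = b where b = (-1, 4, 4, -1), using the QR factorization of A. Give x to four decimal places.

c_1 = (-3, -1, 4, 4); ‖c_1‖ = 6.4807, so e_1 = (-0.4629, -0.1543, 0.6172, 0.6172).
e_1·c_2 = (-0.4629)·(-1) + (-0.1543)·(-1) + 0.6172·(-2) + 0.6172·2 = 0.6172.
u_2 = c_2 − 0.6172·e_1 = (-0.7143, -0.9048, -2.3810, 1.6190).
‖u_2‖ = 3.1015, so e_2 = (-0.2303, -0.2917, -0.7677, 0.5220).
e_1·c_3 = (-0.4629)·(-4) + (-0.1543)·(-4) + 0.6172·(-1) + 0.6172·(-2) = 0.6172; e_2·c_3 = (-0.2303)·(-4) + (-0.2917)·(-4) + (-0.7677)·(-1) + 0.5220·(-2) = 1.8117.
u_3 = c_3 − 0.6172·e_1 − 1.8117·e_2 = (-3.2970, -3.3762, 0.0099, -3.3267).
‖u_3‖ = 5.7738, so e_3 = (-0.5710, -0.5848, 0.0017, -0.5762).
Qᵀb = (1.6973, -4.5294, -1.1849).
Back-substitute: x_3 = -1.1849/5.7738 = -0.2052.
x_2 = (-4.5294 − 1.8117·(-0.2052))/3.1015 = -1.3405.
x_1 = (1.6973 − 0.6172·(-1.3405) − 0.6172·(-0.2052))/6.4807 = 0.4091.

x = (0.4091, -1.3405, -0.2052)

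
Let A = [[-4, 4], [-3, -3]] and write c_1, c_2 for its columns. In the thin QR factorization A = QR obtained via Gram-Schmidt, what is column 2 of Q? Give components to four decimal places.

c_1 = (-4, -3); ‖c_1‖ = 5.0000, so q_1 = (-0.8000, -0.6000).
q_1·c_2 = (-0.8000)·4 + (-0.6000)·(-3) = -1.4000.
u_2 = c_2 + 1.4000·q_1 = (2.8800, -3.8400).
‖u_2‖ = 4.8000, so q_2 = (0.6000, -0.8000).

q_2 = (0.6000, -0.8000)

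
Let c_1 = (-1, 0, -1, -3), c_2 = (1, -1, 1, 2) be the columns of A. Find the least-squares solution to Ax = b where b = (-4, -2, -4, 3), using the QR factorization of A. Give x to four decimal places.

c_1 = (-1, 0, -1, -3); ‖c_1‖ = 3.3166, so q_1 = (-0.3015, 0.0000, -0.3015, -0.9045).
q_1·c_2 = (-0.3015)·1 + 0.0000·(-1) + (-0.3015)·1 + (-0.9045)·2 = -2.4121.
u_2 = c_2 + 2.4121·q_1 = (0.2727, -1.0000, 0.2727, -0.1818).
‖u_2‖ = 1.0871, so q_2 = (0.2509, -0.9199, 0.2509, -0.1672).
Qᵀb = (-0.3015, -0.6690).
Back-substitute: x_2 = -0.6690/1.0871 = -0.6154.
x_1 = (-0.3015 + 2.4121·(-0.6154))/3.3166 = -0.5385.

x = (-0.5385, -0.6154)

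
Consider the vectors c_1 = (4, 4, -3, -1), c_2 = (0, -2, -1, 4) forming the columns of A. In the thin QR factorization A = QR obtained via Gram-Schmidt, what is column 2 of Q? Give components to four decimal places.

e_2 = (0.1963, -0.2617, -0.3762, 0.8669)

c_1 = (4, 4, -3, -1); ‖c_1‖ = 6.4807, so e_1 = (0.6172, 0.6172, -0.4629, -0.1543).
e_1·c_2 = 0.6172·0 + 0.6172·(-2) + (-0.4629)·(-1) + (-0.1543)·4 = -1.3887.
u_2 = c_2 + 1.3887·e_1 = (0.8571, -1.1429, -1.6429, 3.7857).
‖u_2‖ = 4.3671, so e_2 = (0.1963, -0.2617, -0.3762, 0.8669).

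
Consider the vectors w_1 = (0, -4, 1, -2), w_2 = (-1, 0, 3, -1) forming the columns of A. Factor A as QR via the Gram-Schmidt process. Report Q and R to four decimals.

q_1 = w_1/‖w_1‖ = (0, -4, 1, -2)/4.5826 = (0.0000, -0.8729, 0.2182, -0.4364).
r_{12} = q_1·w_2 = 1.0911.
u_2 = w_2 − 1.0911·q_1 = (-1.0000, 0.9524, 2.7619, -0.5238).
‖u_2‖ = 3.1320, so q_2 = (-0.3193, 0.3041, 0.8818, -0.1672).

Q = [[0.0000, -0.3193], [-0.8729, 0.3041], [0.2182, 0.8818], [-0.4364, -0.1672]], R = [[4.5826, 1.0911], [0.0000, 3.1320]]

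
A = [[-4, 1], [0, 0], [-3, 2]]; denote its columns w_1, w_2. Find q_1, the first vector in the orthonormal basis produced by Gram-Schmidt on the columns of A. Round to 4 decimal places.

q_1 = w_1/‖w_1‖ = (-4, 0, -3)/5.0000 = (-0.8000, 0.0000, -0.6000).

q_1 = (-0.8000, 0.0000, -0.6000)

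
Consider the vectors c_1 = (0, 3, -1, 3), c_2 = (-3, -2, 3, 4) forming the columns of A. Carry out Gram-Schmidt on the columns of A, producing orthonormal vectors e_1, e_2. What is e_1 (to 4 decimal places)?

e_1 = (0.0000, 0.6882, -0.2294, 0.6882)

c_1 = (0, 3, -1, 3); ‖c_1‖ = 4.3589, so e_1 = (0.0000, 0.6882, -0.2294, 0.6882).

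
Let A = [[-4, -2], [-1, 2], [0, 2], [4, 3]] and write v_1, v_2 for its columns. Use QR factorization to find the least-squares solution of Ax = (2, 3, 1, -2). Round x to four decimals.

x = (-0.9837, 0.7480)

v_1 = (-4, -1, 0, 4); ‖v_1‖ = 5.7446, so q_1 = (-0.6963, -0.1741, 0.0000, 0.6963).
q_1·v_2 = (-0.6963)·(-2) + (-0.1741)·2 + 0.0000·2 + 0.6963·3 = 3.1334.
u_2 = v_2 − 3.1334·q_1 = (0.1818, 2.5455, 2.0000, 0.8182).
‖u_2‖ = 3.3439, so q_2 = (0.0544, 0.7612, 0.5981, 0.2447).
Qᵀb = (-3.3075, 2.5011).
Back-substitute: x_2 = 2.5011/3.3439 = 0.7480.
x_1 = (-3.3075 − 3.1334·0.7480)/5.7446 = -0.9837.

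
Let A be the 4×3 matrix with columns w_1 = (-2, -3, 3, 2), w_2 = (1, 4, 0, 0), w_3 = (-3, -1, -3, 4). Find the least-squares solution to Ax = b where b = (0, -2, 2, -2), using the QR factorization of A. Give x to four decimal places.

w_1 = (-2, -3, 3, 2); ‖w_1‖ = 5.0990, so e_1 = (-0.3922, -0.5883, 0.5883, 0.3922).
e_1·w_2 = (-0.3922)·1 + (-0.5883)·4 + 0.5883·0 + 0.3922·0 = -2.7456.
u_2 = w_2 + 2.7456·e_1 = (-0.0769, 2.3846, 1.6154, 1.0769).
‖u_2‖ = 3.0760, so e_2 = (-0.0250, 0.7752, 0.5252, 0.3501).
e_1·w_3 = (-0.3922)·(-3) + (-0.5883)·(-1) + 0.5883·(-3) + 0.3922·4 = 1.5689; e_2·w_3 = (-0.0250)·(-3) + 0.7752·(-1) + 0.5252·(-3) + 0.3501·4 = -0.8753.
u_3 = w_3 − 1.5689·e_1 + 0.8753·e_2 = (-2.4065, 0.6016, -3.4634, 3.6911).
‖u_3‖ = 5.6367, so e_3 = (-0.4269, 0.1067, -0.6144, 0.6548).
Qᵀb = (1.5689, -1.2004, -2.7520).
Back-substitute: x_3 = -2.7520/5.6367 = -0.4882.
x_2 = (-1.2004 + 0.8753·(-0.4882))/3.0760 = -0.5292.
x_1 = (1.5689 + 2.7456·(-0.5292) − 1.5689·(-0.4882))/5.0990 = 0.1730.

x = (0.1730, -0.5292, -0.4882)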